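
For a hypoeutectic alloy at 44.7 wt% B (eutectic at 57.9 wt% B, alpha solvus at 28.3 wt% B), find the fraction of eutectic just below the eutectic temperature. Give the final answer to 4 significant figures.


f_primary = (C_e - C0) / (C_e - C_alpha_max)
f_primary = (57.9 - 44.7) / (57.9 - 28.3)
f_primary = 0.445946
f_eutectic = 1 - 0.445946 = 0.5541


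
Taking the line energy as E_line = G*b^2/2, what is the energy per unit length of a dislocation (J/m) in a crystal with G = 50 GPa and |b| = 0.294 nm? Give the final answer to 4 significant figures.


E = G*b^2/2
b = 0.294 nm = 2.94e-10 m
G = 50 GPa = 5e+10 Pa
E = 0.5 * 5e+10 * (2.94e-10)^2
E = 2.161e-09 J/m


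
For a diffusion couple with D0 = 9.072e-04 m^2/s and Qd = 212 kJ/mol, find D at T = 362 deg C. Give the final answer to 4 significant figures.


D = D0 * exp(-Qd / (R*T))
T = 635.15 K
D = 9.072e-04 * exp(-212e3 / (8.314 * 635.15))
D = 3.328e-21 m^2/s


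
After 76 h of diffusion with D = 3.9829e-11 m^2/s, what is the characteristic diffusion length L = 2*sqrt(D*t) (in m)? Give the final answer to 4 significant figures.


t = 76 hr = 273600 s
Diffusion length = 2*sqrt(D*t)
= 2*sqrt(3.9829e-11 * 273600)
= 6.602e-03 m


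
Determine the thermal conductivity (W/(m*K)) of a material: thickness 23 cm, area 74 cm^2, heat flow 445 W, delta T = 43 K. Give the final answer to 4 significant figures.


k = Q*L / (A*dT)
L = 0.23 m, A = 7.4e-03 m^2
k = 445 * 0.23 / (7.4e-03 * 43)
k = 321.7 W/(m*K)


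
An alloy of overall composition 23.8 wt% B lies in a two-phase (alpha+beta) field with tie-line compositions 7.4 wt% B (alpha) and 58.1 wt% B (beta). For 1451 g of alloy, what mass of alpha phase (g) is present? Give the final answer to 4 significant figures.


f_alpha = (C_beta - C0) / (C_beta - C_alpha)
f_alpha = (58.1 - 23.8) / (58.1 - 7.4) = 0.676529
m_alpha = f_alpha * m_total = 0.676529 * 1451 = 981.6 g


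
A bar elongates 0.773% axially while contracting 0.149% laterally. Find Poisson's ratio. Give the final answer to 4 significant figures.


nu = -epsilon_lat / epsilon_axial
Lateral strain is contraction (negative), so using magnitudes:
nu = 0.149 / 0.773
nu = 0.1928


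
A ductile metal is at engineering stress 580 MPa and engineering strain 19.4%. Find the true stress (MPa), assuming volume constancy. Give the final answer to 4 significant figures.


sigma_true = sigma_eng * (1 + epsilon_eng)
sigma_true = 580 * (1 + 0.194)
sigma_true = 692.5 MPa


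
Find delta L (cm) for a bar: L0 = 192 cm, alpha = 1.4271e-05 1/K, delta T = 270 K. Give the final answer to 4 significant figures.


dL = L0 * alpha * dT
dL = 192 * 1.4271e-05 * 270
dL = 0.7398 cm


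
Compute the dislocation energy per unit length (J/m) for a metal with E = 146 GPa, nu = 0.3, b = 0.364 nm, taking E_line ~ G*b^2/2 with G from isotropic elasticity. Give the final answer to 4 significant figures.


Step 1: G = E / (2*(1+nu))
G = 146 / (2*(1+0.3)) = 56.1538 GPa = 5.61538e+10 Pa
Step 2: E_line = G*b^2/2
b = 0.364 nm = 3.64e-10 m
E_line = 0.5 * 5.61538e+10 * (3.64e-10)^2 = 3.72e-09 J/m


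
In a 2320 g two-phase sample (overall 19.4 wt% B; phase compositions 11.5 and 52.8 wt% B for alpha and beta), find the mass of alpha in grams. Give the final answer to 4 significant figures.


f_alpha = (C_beta - C0) / (C_beta - C_alpha)
f_alpha = (52.8 - 19.4) / (52.8 - 11.5) = 0.808717
m_alpha = f_alpha * m_total = 0.808717 * 2320 = 1876 g


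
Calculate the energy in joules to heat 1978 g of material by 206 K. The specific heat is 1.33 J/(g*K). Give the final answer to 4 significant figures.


Q = m * cp * dT
Q = 1978 * 1.33 * 206
Q = 541900 J


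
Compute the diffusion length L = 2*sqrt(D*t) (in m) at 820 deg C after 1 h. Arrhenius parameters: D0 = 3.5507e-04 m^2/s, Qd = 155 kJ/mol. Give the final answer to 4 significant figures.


Step 1: D = D0 * exp(-Qd/(R*T))
T = 1093.15 K
D = 3.5507e-04 * exp(-155e3 / (8.314 * 1093.15)) = 1.39184e-11 m^2/s
Step 2: L = 2*sqrt(D*t)
t = 1 h = 3600 s
L = 2*sqrt(1.39184e-11 * 3600) = 4.477e-04 m


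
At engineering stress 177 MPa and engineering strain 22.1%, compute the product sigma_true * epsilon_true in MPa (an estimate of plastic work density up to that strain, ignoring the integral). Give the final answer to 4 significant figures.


sigma_true = sigma_eng * (1 + epsilon_eng)
sigma_true = 177 * (1 + 0.221) = 216.117 MPa
epsilon_true = ln(1 + epsilon_eng)
epsilon_true = ln(1 + 0.221) = 0.19967
sigma_true * epsilon_true = 216.117 * 0.19967 = 43.15 MPa


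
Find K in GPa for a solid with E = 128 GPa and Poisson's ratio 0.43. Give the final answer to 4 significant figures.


K = E / (3*(1-2*nu))
K = 128 / (3*(1-2*0.43))
K = 304.8 GPa


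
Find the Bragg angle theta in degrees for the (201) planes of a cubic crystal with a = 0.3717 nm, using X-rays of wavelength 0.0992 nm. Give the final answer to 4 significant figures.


d = a / sqrt(h^2+k^2+l^2)
d = 0.3717 / sqrt(5) = 0.166229 nm
lambda = 2*d*sin(theta)  =>  sin(theta) = lambda / (2*d)
sin(theta) = 0.0992 / (2 * 0.166229) = 0.298383
theta = 17.36 deg


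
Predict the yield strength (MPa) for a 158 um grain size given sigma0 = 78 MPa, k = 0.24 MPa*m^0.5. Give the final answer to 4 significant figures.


sigma_y = sigma0 + k / sqrt(d)
d = 158 um = 1.58e-04 m
sigma_y = 78 + 0.24 / sqrt(1.58e-04)
sigma_y = 97.09 MPa


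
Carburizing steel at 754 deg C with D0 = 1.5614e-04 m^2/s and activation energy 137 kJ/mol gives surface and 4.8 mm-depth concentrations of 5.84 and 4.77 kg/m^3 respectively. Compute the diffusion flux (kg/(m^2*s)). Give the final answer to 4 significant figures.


Step 1: D = D0 * exp(-Qd/(R*T))
T = 754 + 273.15 = 1027.15 K
D = 1.5614e-04 * exp(-137e3 / (8.314 * 1027.15)) = 1.68372e-11 m^2/s
Step 2: J = D * (C1 - C2) / dx
J = 1.68372e-11 * (5.84 - 4.77) / 4.8e-03
J = 3.753e-09 kg/(m^2*s)


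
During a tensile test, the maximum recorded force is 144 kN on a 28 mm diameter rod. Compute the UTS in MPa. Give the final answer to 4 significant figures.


A0 = pi*(d/2)^2 = pi*(28/2)^2 = 615.752 mm^2
UTS = F_max / A0 = 144*1000 / 615.752
UTS = 233.9 MPa


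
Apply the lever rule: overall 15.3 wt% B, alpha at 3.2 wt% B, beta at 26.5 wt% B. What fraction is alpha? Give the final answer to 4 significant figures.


f_alpha = (C_beta - C0) / (C_beta - C_alpha)
f_alpha = (26.5 - 15.3) / (26.5 - 3.2)
f_alpha = 0.4807


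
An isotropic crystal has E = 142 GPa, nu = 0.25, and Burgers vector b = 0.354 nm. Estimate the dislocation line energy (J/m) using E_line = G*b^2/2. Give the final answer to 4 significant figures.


Step 1: G = E / (2*(1+nu))
G = 142 / (2*(1+0.25)) = 56.8 GPa = 5.68e+10 Pa
Step 2: E_line = G*b^2/2
b = 0.354 nm = 3.54e-10 m
E_line = 0.5 * 5.68e+10 * (3.54e-10)^2 = 3.559e-09 J/m


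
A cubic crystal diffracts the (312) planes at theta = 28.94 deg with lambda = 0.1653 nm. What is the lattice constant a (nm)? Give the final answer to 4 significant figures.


d = lambda / (2*sin(theta))
d = 0.1653 / (2*sin(28.94 deg))
d = 0.170802 nm
a = d * sqrt(h^2+k^2+l^2) = 0.170802 * sqrt(14)
a = 0.6391 nm


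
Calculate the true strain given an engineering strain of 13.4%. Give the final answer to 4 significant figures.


epsilon_true = ln(1 + epsilon_eng)
epsilon_true = ln(1 + 0.134)
epsilon_true = 0.1258


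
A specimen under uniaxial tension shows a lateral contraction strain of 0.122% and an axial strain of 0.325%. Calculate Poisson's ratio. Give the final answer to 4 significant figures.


nu = -epsilon_lat / epsilon_axial
Lateral strain is contraction (negative), so using magnitudes:
nu = 0.122 / 0.325
nu = 0.3754


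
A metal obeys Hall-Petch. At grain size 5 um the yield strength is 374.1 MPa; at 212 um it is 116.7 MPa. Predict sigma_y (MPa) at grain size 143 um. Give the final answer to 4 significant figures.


sigma_y = sigma0 + k / sqrt(d)
1/sqrt(d1) = 1/sqrt(5e-06) = 447.214;  1/sqrt(d2) = 68.6803
k = (sigma1 - sigma2) / (1/sqrt(d1) - 1/sqrt(d2)) = (374.1 - 116.7) / (447.214 - 68.6803) = 0.679993 MPa*m^0.5
sigma0 = sigma1 - k/sqrt(d1) = 374.1 - 0.679993*447.214 = 69.9979 MPa
sigma_y(d3) = 69.9979 + 0.679993 / sqrt(1.43e-04) = 126.9 MPa


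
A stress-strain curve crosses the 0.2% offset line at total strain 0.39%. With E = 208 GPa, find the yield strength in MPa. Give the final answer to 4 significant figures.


Offset strain = 0.002
Elastic strain at yield = total_strain - offset = 3.9e-03 - 0.002 = 1.9e-03
sigma_y = E * elastic_strain = 208000 * 1.9e-03
sigma_y = 395.2 MPa


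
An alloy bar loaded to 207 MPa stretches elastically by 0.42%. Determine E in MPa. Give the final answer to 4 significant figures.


E = sigma / epsilon
epsilon = 0.42% = 4.2e-03
E = 207 / 4.2e-03
E = 49290 MPa


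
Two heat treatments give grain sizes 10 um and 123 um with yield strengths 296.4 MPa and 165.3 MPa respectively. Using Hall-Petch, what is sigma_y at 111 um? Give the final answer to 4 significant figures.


sigma_y = sigma0 + k / sqrt(d)
1/sqrt(d1) = 1/sqrt(1e-05) = 316.228;  1/sqrt(d2) = 90.167
k = (sigma1 - sigma2) / (1/sqrt(d1) - 1/sqrt(d2)) = (296.4 - 165.3) / (316.228 - 90.167) = 0.579932 MPa*m^0.5
sigma0 = sigma1 - k/sqrt(d1) = 296.4 - 0.579932*316.228 = 113.009 MPa
sigma_y(d3) = 113.009 + 0.579932 / sqrt(1.11e-04) = 168.1 MPa


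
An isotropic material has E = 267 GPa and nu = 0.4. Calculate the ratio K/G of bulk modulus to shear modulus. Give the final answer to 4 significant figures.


G = E / (2*(1+nu))
G = 267 / (2*(1+0.4)) = 95.3571 GPa
K = E / (3*(1-2*nu))
K = 267 / (3*(1-2*0.4)) = 445 GPa
K/G = 445 / 95.3571 = 4.667


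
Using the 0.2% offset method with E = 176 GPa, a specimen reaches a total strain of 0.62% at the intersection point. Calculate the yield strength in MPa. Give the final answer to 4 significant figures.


Offset strain = 0.002
Elastic strain at yield = total_strain - offset = 6.2e-03 - 0.002 = 4.2e-03
sigma_y = E * elastic_strain = 176000 * 4.2e-03
sigma_y = 739.2 MPa


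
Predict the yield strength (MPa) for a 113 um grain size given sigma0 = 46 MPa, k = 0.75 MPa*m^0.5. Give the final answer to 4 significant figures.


sigma_y = sigma0 + k / sqrt(d)
d = 113 um = 1.13e-04 m
sigma_y = 46 + 0.75 / sqrt(1.13e-04)
sigma_y = 116.6 MPa


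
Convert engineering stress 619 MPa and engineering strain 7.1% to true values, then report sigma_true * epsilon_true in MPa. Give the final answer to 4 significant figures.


sigma_true = sigma_eng * (1 + epsilon_eng)
sigma_true = 619 * (1 + 0.071) = 662.949 MPa
epsilon_true = ln(1 + epsilon_eng)
epsilon_true = ln(1 + 0.071) = 0.0685928
sigma_true * epsilon_true = 662.949 * 0.0685928 = 45.47 MPa


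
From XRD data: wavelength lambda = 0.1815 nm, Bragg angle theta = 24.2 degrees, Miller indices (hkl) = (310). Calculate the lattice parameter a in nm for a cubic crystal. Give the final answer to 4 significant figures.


d = lambda / (2*sin(theta))
d = 0.1815 / (2*sin(24.2 deg))
d = 0.221383 nm
a = d * sqrt(h^2+k^2+l^2) = 0.221383 * sqrt(10)
a = 0.7001 nm


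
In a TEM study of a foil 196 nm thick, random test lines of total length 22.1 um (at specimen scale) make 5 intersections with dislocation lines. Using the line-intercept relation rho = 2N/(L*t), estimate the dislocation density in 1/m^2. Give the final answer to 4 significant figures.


rho = 2N / (L * t)
L = 22.1 um = 2.21e-05 m, t = 196 nm = 1.96e-07 m
rho = 2 * 5 / (2.21e-05 * 1.96e-07)
rho = 2.309e+12 1/m^2


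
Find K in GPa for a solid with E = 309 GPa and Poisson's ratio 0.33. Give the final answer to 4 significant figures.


K = E / (3*(1-2*nu))
K = 309 / (3*(1-2*0.33))
K = 302.9 GPa


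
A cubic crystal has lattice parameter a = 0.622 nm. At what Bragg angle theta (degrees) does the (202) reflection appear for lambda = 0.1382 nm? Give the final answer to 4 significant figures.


d = a / sqrt(h^2+k^2+l^2)
d = 0.622 / sqrt(8) = 0.21991 nm
lambda = 2*d*sin(theta)  =>  sin(theta) = lambda / (2*d)
sin(theta) = 0.1382 / (2 * 0.21991) = 0.314219
theta = 18.31 deg


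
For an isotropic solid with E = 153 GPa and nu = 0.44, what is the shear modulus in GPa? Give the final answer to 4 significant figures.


G = E / (2*(1+nu))
G = 153 / (2*(1+0.44))
G = 53.13 GPa


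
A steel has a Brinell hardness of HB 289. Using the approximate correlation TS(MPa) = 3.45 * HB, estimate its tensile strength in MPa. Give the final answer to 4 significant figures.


TS (MPa) = 3.45 * HB
TS = 3.45 * 289
TS = 997.1 MPa


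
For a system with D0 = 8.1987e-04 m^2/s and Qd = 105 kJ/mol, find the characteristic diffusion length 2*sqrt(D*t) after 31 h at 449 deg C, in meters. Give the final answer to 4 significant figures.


Step 1: D = D0 * exp(-Qd/(R*T))
T = 722.15 K
D = 8.1987e-04 * exp(-105e3 / (8.314 * 722.15)) = 2.08256e-11 m^2/s
Step 2: L = 2*sqrt(D*t)
t = 31 h = 111600 s
L = 2*sqrt(2.08256e-11 * 111600) = 3.049e-03 m


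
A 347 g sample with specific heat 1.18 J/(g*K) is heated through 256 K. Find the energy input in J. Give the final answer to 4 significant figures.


Q = m * cp * dT
Q = 347 * 1.18 * 256
Q = 104800 J


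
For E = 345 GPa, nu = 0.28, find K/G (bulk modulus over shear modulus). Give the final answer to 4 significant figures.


G = E / (2*(1+nu))
G = 345 / (2*(1+0.28)) = 134.766 GPa
K = E / (3*(1-2*nu))
K = 345 / (3*(1-2*0.28)) = 261.364 GPa
K/G = 261.364 / 134.766 = 1.939


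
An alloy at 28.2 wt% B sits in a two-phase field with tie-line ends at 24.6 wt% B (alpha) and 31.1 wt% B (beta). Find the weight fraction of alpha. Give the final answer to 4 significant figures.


f_alpha = (C_beta - C0) / (C_beta - C_alpha)
f_alpha = (31.1 - 28.2) / (31.1 - 24.6)
f_alpha = 0.4462


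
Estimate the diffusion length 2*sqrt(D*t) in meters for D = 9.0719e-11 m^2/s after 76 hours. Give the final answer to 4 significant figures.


t = 76 hr = 273600 s
Diffusion length = 2*sqrt(D*t)
= 2*sqrt(9.0719e-11 * 273600)
= 9.964e-03 m


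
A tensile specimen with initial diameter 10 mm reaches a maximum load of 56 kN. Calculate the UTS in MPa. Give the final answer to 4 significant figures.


A0 = pi*(d/2)^2 = pi*(10/2)^2 = 78.5398 mm^2
UTS = F_max / A0 = 56*1000 / 78.5398
UTS = 713 MPa


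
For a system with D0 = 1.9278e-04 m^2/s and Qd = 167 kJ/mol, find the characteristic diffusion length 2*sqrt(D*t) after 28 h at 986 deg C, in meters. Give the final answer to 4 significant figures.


Step 1: D = D0 * exp(-Qd/(R*T))
T = 1259.15 K
D = 1.9278e-04 * exp(-167e3 / (8.314 * 1259.15)) = 2.27497e-11 m^2/s
Step 2: L = 2*sqrt(D*t)
t = 28 h = 100800 s
L = 2*sqrt(2.27497e-11 * 100800) = 3.029e-03 m


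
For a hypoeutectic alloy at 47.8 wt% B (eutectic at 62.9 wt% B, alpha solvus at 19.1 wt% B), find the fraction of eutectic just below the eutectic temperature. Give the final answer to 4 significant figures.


f_primary = (C_e - C0) / (C_e - C_alpha_max)
f_primary = (62.9 - 47.8) / (62.9 - 19.1)
f_primary = 0.344749
f_eutectic = 1 - 0.344749 = 0.6553


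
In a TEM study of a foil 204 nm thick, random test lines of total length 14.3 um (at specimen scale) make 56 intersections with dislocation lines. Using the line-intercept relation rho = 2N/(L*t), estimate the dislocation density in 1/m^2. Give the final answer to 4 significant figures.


rho = 2N / (L * t)
L = 14.3 um = 1.43e-05 m, t = 204 nm = 2.04e-07 m
rho = 2 * 56 / (1.43e-05 * 2.04e-07)
rho = 3.839e+13 1/m^2


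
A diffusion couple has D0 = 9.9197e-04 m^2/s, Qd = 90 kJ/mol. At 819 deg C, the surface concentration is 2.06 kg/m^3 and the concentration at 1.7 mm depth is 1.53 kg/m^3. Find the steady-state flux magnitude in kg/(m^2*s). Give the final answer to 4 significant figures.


Step 1: D = D0 * exp(-Qd/(R*T))
T = 819 + 273.15 = 1092.15 K
D = 9.9197e-04 * exp(-90e3 / (8.314 * 1092.15)) = 4.91905e-08 m^2/s
Step 2: J = D * (C1 - C2) / dx
J = 4.91905e-08 * (2.06 - 1.53) / 1.7e-03
J = 1.534e-05 kg/(m^2*s)


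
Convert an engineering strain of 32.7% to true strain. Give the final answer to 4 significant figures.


epsilon_true = ln(1 + epsilon_eng)
epsilon_true = ln(1 + 0.327)
epsilon_true = 0.2829


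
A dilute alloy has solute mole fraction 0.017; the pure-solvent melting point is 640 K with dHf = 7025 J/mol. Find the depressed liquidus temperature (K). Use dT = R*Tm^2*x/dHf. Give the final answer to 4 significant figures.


dT = R*Tm^2*x / dHf
dT = 8.314 * 640^2 * 0.017 / 7025
dT = 8.24086 K
T_new = 640 - 8.24086 = 631.8 K


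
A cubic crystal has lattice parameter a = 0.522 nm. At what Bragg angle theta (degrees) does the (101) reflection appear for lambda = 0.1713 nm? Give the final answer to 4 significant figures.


d = a / sqrt(h^2+k^2+l^2)
d = 0.522 / sqrt(2) = 0.36911 nm
lambda = 2*d*sin(theta)  =>  sin(theta) = lambda / (2*d)
sin(theta) = 0.1713 / (2 * 0.36911) = 0.232045
theta = 13.42 deg


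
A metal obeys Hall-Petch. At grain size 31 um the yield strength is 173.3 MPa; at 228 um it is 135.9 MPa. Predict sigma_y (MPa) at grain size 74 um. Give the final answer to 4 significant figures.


sigma_y = sigma0 + k / sqrt(d)
1/sqrt(d1) = 1/sqrt(3.1e-05) = 179.605;  1/sqrt(d2) = 66.2266
k = (sigma1 - sigma2) / (1/sqrt(d1) - 1/sqrt(d2)) = (173.3 - 135.9) / (179.605 - 66.2266) = 0.329868 MPa*m^0.5
sigma0 = sigma1 - k/sqrt(d1) = 173.3 - 0.329868*179.605 = 114.054 MPa
sigma_y(d3) = 114.054 + 0.329868 / sqrt(7.4e-05) = 152.4 MPa


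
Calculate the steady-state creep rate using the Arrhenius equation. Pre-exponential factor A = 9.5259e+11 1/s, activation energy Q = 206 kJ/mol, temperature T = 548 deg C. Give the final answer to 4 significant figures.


rate = A * exp(-Q / (R*T))
T = 548 + 273.15 = 821.15 K
rate = 9.5259e+11 * exp(-206e3 / (8.314 * 821.15))
rate = 0.07489 1/s


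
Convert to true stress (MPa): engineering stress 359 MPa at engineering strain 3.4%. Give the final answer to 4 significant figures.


sigma_true = sigma_eng * (1 + epsilon_eng)
sigma_true = 359 * (1 + 0.034)
sigma_true = 371.2 MPa


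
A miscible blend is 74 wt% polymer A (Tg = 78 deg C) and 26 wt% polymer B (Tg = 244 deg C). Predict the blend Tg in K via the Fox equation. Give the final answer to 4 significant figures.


1/Tg = w1/Tg1 + w2/Tg2 (in Kelvin)
Tg1 = 351.15 K, Tg2 = 517.15 K
1/Tg = 0.74/351.15 + 0.26/517.15
Tg = 383.1 K


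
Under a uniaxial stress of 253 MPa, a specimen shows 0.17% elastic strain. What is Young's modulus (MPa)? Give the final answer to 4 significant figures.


E = sigma / epsilon
epsilon = 0.17% = 1.7e-03
E = 253 / 1.7e-03
E = 148800 MPa


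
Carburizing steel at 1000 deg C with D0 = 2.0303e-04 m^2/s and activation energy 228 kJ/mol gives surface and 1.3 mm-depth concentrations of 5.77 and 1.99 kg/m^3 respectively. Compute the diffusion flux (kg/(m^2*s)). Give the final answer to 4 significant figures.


Step 1: D = D0 * exp(-Qd/(R*T))
T = 1000 + 273.15 = 1273.15 K
D = 2.0303e-04 * exp(-228e3 / (8.314 * 1273.15)) = 8.97153e-14 m^2/s
Step 2: J = D * (C1 - C2) / dx
J = 8.97153e-14 * (5.77 - 1.99) / 1.3e-03
J = 2.609e-10 kg/(m^2*s)


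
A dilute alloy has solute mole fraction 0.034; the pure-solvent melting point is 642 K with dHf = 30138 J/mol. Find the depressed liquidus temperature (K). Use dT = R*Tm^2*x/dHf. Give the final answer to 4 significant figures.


dT = R*Tm^2*x / dHf
dT = 8.314 * 642^2 * 0.034 / 30138
dT = 3.86585 K
T_new = 642 - 3.86585 = 638.1 K


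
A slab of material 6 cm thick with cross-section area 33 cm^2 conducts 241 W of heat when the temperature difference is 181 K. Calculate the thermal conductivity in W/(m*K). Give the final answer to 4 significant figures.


k = Q*L / (A*dT)
L = 0.06 m, A = 3.3e-03 m^2
k = 241 * 0.06 / (3.3e-03 * 181)
k = 24.21 W/(m*K)


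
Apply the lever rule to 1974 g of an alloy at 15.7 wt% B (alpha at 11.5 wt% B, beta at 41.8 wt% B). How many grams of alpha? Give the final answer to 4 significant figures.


f_alpha = (C_beta - C0) / (C_beta - C_alpha)
f_alpha = (41.8 - 15.7) / (41.8 - 11.5) = 0.861386
m_alpha = f_alpha * m_total = 0.861386 * 1974 = 1700 g


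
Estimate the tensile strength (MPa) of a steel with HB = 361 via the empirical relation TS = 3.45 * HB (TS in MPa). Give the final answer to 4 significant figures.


TS (MPa) = 3.45 * HB
TS = 3.45 * 361
TS = 1245 MPa


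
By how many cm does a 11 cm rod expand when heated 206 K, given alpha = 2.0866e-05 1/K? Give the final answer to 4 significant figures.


dL = L0 * alpha * dT
dL = 11 * 2.0866e-05 * 206
dL = 0.04728 cm


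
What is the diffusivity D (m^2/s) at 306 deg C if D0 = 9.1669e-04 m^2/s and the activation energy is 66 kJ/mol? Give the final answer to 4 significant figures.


D = D0 * exp(-Qd / (R*T))
T = 579.15 K
D = 9.1669e-04 * exp(-66e3 / (8.314 * 579.15))
D = 1.022e-09 m^2/s


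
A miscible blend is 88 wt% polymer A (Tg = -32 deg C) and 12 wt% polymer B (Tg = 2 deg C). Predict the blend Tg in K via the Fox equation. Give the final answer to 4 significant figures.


1/Tg = w1/Tg1 + w2/Tg2 (in Kelvin)
Tg1 = 241.15 K, Tg2 = 275.15 K
1/Tg = 0.88/241.15 + 0.12/275.15
Tg = 244.8 K


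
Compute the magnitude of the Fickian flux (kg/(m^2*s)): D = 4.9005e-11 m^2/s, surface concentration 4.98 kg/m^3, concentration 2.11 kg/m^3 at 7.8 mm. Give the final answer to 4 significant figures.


J = -D * (dC/dx) = D * (C1 - C2) / dx
J = 4.9005e-11 * (4.98 - 2.11) / 7.8e-03
J = 1.803e-08 kg/(m^2*s)


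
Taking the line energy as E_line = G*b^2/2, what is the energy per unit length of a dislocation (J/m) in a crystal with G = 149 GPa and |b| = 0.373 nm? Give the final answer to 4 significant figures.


E = G*b^2/2
b = 0.373 nm = 3.73e-10 m
G = 149 GPa = 1.49e+11 Pa
E = 0.5 * 1.49e+11 * (3.73e-10)^2
E = 1.037e-08 J/m


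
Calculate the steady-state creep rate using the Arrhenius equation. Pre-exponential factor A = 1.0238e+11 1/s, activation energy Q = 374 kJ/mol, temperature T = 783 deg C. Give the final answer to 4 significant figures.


rate = A * exp(-Q / (R*T))
T = 783 + 273.15 = 1056.15 K
rate = 1.0238e+11 * exp(-374e3 / (8.314 * 1056.15))
rate = 3.254e-08 1/s


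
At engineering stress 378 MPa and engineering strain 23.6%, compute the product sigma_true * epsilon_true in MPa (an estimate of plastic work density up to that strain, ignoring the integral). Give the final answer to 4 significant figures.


sigma_true = sigma_eng * (1 + epsilon_eng)
sigma_true = 378 * (1 + 0.236) = 467.208 MPa
epsilon_true = ln(1 + epsilon_eng)
epsilon_true = ln(1 + 0.236) = 0.21188
sigma_true * epsilon_true = 467.208 * 0.21188 = 98.99 MPa


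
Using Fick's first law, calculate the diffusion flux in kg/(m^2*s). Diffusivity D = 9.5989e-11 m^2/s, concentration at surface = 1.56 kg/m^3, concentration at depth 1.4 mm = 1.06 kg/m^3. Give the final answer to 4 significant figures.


J = -D * (dC/dx) = D * (C1 - C2) / dx
J = 9.5989e-11 * (1.56 - 1.06) / 1.4e-03
J = 3.428e-08 kg/(m^2*s)


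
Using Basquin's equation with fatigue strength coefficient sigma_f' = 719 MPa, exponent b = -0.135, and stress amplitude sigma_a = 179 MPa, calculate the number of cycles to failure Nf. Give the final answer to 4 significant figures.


sigma_a = sigma_f' * (2*Nf)^b
2*Nf = (sigma_a / sigma_f')^(1/b)
2*Nf = (179 / 719)^(1/-0.135)
2*Nf = 29727.2
Nf = 14860 cycles


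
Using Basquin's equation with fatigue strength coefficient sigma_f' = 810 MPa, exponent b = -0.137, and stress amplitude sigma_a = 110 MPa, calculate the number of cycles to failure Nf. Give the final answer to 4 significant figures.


sigma_a = sigma_f' * (2*Nf)^b
2*Nf = (sigma_a / sigma_f')^(1/b)
2*Nf = (110 / 810)^(1/-0.137)
2*Nf = 2.13374e+06
Nf = 1.067e+06 cycles


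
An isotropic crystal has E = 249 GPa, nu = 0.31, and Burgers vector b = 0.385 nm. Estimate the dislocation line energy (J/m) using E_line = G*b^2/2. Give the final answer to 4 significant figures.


Step 1: G = E / (2*(1+nu))
G = 249 / (2*(1+0.31)) = 95.0382 GPa = 9.50382e+10 Pa
Step 2: E_line = G*b^2/2
b = 0.385 nm = 3.85e-10 m
E_line = 0.5 * 9.50382e+10 * (3.85e-10)^2 = 7.044e-09 J/m


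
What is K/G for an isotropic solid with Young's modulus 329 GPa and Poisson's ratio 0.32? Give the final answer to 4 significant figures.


G = E / (2*(1+nu))
G = 329 / (2*(1+0.32)) = 124.621 GPa
K = E / (3*(1-2*nu))
K = 329 / (3*(1-2*0.32)) = 304.63 GPa
K/G = 304.63 / 124.621 = 2.444


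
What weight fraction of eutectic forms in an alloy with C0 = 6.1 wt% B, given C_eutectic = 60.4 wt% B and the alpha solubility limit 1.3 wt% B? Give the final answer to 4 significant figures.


f_primary = (C_e - C0) / (C_e - C_alpha_max)
f_primary = (60.4 - 6.1) / (60.4 - 1.3)
f_primary = 0.918782
f_eutectic = 1 - 0.918782 = 0.08122


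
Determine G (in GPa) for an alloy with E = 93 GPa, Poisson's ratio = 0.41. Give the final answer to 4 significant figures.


G = E / (2*(1+nu))
G = 93 / (2*(1+0.41))
G = 32.98 GPa


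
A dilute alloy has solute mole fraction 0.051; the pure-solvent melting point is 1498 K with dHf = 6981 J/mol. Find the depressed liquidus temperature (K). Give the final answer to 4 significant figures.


dT = R*Tm^2*x / dHf
dT = 8.314 * 1498^2 * 0.051 / 6981
dT = 136.297 K
T_new = 1498 - 136.297 = 1362 K


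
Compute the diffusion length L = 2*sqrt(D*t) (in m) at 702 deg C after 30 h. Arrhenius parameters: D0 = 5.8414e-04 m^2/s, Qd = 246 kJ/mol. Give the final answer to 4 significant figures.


Step 1: D = D0 * exp(-Qd/(R*T))
T = 975.15 K
D = 5.8414e-04 * exp(-246e3 / (8.314 * 975.15)) = 3.88031e-17 m^2/s
Step 2: L = 2*sqrt(D*t)
t = 30 h = 108000 s
L = 2*sqrt(3.88031e-17 * 108000) = 4.094e-06 m


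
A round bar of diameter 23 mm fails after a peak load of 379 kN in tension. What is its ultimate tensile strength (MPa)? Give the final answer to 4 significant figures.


A0 = pi*(d/2)^2 = pi*(23/2)^2 = 415.476 mm^2
UTS = F_max / A0 = 379*1000 / 415.476
UTS = 912.2 MPa


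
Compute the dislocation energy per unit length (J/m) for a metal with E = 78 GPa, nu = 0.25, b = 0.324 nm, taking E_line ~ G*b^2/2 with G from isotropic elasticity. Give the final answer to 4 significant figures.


Step 1: G = E / (2*(1+nu))
G = 78 / (2*(1+0.25)) = 31.2 GPa = 3.12e+10 Pa
Step 2: E_line = G*b^2/2
b = 0.324 nm = 3.24e-10 m
E_line = 0.5 * 3.12e+10 * (3.24e-10)^2 = 1.638e-09 J/m


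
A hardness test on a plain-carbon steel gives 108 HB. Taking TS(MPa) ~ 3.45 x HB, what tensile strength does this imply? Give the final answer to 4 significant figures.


TS (MPa) = 3.45 * HB
TS = 3.45 * 108
TS = 372.6 MPa


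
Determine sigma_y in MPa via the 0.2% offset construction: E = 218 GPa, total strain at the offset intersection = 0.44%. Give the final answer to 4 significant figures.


Offset strain = 0.002
Elastic strain at yield = total_strain - offset = 4.4e-03 - 0.002 = 2.4e-03
sigma_y = E * elastic_strain = 218000 * 2.4e-03
sigma_y = 523.2 MPa


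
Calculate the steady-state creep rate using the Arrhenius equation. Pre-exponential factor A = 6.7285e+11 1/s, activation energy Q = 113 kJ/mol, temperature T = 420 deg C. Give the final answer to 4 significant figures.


rate = A * exp(-Q / (R*T))
T = 420 + 273.15 = 693.15 K
rate = 6.7285e+11 * exp(-113e3 / (8.314 * 693.15))
rate = 2052 1/s


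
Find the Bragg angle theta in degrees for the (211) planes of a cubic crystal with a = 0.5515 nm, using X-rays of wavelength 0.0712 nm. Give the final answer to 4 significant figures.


d = a / sqrt(h^2+k^2+l^2)
d = 0.5515 / sqrt(6) = 0.225149 nm
lambda = 2*d*sin(theta)  =>  sin(theta) = lambda / (2*d)
sin(theta) = 0.0712 / (2 * 0.225149) = 0.158118
theta = 9.098 deg


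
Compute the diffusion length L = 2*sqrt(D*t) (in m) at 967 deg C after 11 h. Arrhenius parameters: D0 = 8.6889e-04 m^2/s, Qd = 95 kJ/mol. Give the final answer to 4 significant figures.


Step 1: D = D0 * exp(-Qd/(R*T))
T = 1240.15 K
D = 8.6889e-04 * exp(-95e3 / (8.314 * 1240.15)) = 8.65878e-08 m^2/s
Step 2: L = 2*sqrt(D*t)
t = 11 h = 39600 s
L = 2*sqrt(8.65878e-08 * 39600) = 0.1171 m


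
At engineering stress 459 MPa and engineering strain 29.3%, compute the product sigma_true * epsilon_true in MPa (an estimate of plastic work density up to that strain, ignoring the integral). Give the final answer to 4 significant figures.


sigma_true = sigma_eng * (1 + epsilon_eng)
sigma_true = 459 * (1 + 0.293) = 593.487 MPa
epsilon_true = ln(1 + epsilon_eng)
epsilon_true = ln(1 + 0.293) = 0.256965
sigma_true * epsilon_true = 593.487 * 0.256965 = 152.5 MPa


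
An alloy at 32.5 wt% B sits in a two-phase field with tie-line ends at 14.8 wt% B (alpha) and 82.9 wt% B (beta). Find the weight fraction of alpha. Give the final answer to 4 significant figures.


f_alpha = (C_beta - C0) / (C_beta - C_alpha)
f_alpha = (82.9 - 32.5) / (82.9 - 14.8)
f_alpha = 0.7401


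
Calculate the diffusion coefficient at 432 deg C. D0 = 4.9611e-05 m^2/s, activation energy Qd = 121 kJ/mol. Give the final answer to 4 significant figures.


D = D0 * exp(-Qd / (R*T))
T = 705.15 K
D = 4.9611e-05 * exp(-121e3 / (8.314 * 705.15))
D = 5.396e-14 m^2/s


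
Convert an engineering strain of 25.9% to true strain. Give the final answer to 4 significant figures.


epsilon_true = ln(1 + epsilon_eng)
epsilon_true = ln(1 + 0.259)
epsilon_true = 0.2303


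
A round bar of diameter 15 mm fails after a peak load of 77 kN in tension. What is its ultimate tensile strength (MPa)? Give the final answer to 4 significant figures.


A0 = pi*(d/2)^2 = pi*(15/2)^2 = 176.715 mm^2
UTS = F_max / A0 = 77*1000 / 176.715
UTS = 435.7 MPa


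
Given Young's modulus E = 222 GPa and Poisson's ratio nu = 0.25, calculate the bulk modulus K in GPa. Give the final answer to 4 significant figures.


K = E / (3*(1-2*nu))
K = 222 / (3*(1-2*0.25))
K = 148 GPa


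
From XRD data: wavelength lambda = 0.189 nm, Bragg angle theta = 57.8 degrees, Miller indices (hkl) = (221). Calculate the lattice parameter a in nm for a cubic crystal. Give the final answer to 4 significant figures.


d = lambda / (2*sin(theta))
d = 0.189 / (2*sin(57.8 deg))
d = 0.111677 nm
a = d * sqrt(h^2+k^2+l^2) = 0.111677 * sqrt(9)
a = 0.335 nm


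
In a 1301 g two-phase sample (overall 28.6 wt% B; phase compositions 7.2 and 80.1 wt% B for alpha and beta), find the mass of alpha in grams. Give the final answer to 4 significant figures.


f_alpha = (C_beta - C0) / (C_beta - C_alpha)
f_alpha = (80.1 - 28.6) / (80.1 - 7.2) = 0.706447
m_alpha = f_alpha * m_total = 0.706447 * 1301 = 919.1 g


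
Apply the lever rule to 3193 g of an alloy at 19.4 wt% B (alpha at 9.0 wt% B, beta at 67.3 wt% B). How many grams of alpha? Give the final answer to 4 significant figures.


f_alpha = (C_beta - C0) / (C_beta - C_alpha)
f_alpha = (67.3 - 19.4) / (67.3 - 9.0) = 0.821612
m_alpha = f_alpha * m_total = 0.821612 * 3193 = 2623 g


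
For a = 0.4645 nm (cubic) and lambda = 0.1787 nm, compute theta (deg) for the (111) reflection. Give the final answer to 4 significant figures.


d = a / sqrt(h^2+k^2+l^2)
d = 0.4645 / sqrt(3) = 0.268179 nm
lambda = 2*d*sin(theta)  =>  sin(theta) = lambda / (2*d)
sin(theta) = 0.1787 / (2 * 0.268179) = 0.333173
theta = 19.46 deg


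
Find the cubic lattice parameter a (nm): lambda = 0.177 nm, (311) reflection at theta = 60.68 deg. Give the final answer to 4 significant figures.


d = lambda / (2*sin(theta))
d = 0.177 / (2*sin(60.68 deg))
d = 0.101503 nm
a = d * sqrt(h^2+k^2+l^2) = 0.101503 * sqrt(11)
a = 0.3366 nm


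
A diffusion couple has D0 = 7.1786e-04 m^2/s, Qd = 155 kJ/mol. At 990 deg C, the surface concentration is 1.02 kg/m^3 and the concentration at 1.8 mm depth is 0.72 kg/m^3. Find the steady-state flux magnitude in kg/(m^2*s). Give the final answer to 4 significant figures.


Step 1: D = D0 * exp(-Qd/(R*T))
T = 990 + 273.15 = 1263.15 K
D = 7.1786e-04 * exp(-155e3 / (8.314 * 1263.15)) = 2.79346e-10 m^2/s
Step 2: J = D * (C1 - C2) / dx
J = 2.79346e-10 * (1.02 - 0.72) / 1.8e-03
J = 4.656e-08 kg/(m^2*s)


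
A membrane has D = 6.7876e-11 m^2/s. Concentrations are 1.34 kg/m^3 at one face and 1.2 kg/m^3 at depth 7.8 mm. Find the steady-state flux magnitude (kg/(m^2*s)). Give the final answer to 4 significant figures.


J = -D * (dC/dx) = D * (C1 - C2) / dx
J = 6.7876e-11 * (1.34 - 1.2) / 7.8e-03
J = 1.218e-09 kg/(m^2*s)


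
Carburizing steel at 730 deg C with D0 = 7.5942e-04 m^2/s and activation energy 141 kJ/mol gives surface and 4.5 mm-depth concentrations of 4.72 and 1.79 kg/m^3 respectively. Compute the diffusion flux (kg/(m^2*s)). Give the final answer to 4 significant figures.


Step 1: D = D0 * exp(-Qd/(R*T))
T = 730 + 273.15 = 1003.15 K
D = 7.5942e-04 * exp(-141e3 / (8.314 * 1003.15)) = 3.4535e-11 m^2/s
Step 2: J = D * (C1 - C2) / dx
J = 3.4535e-11 * (4.72 - 1.79) / 4.5e-03
J = 2.249e-08 kg/(m^2*s)


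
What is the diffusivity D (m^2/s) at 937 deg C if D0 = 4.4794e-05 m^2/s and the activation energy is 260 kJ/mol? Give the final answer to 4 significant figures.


D = D0 * exp(-Qd / (R*T))
T = 1210.15 K
D = 4.4794e-05 * exp(-260e3 / (8.314 * 1210.15))
D = 2.681e-16 m^2/s


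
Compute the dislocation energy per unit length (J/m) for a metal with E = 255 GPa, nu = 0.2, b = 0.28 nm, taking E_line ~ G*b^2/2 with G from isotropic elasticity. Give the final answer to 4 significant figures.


Step 1: G = E / (2*(1+nu))
G = 255 / (2*(1+0.2)) = 106.25 GPa = 1.0625e+11 Pa
Step 2: E_line = G*b^2/2
b = 0.28 nm = 2.8e-10 m
E_line = 0.5 * 1.0625e+11 * (2.8e-10)^2 = 4.165e-09 J/m


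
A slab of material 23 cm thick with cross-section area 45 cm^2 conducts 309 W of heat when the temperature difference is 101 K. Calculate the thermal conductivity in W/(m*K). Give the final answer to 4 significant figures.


k = Q*L / (A*dT)
L = 0.23 m, A = 4.5e-03 m^2
k = 309 * 0.23 / (4.5e-03 * 101)
k = 156.4 W/(m*K)


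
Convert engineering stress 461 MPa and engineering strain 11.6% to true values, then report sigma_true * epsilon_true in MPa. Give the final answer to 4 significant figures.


sigma_true = sigma_eng * (1 + epsilon_eng)
sigma_true = 461 * (1 + 0.116) = 514.476 MPa
epsilon_true = ln(1 + epsilon_eng)
epsilon_true = ln(1 + 0.116) = 0.109751
sigma_true * epsilon_true = 514.476 * 0.109751 = 56.46 MPa


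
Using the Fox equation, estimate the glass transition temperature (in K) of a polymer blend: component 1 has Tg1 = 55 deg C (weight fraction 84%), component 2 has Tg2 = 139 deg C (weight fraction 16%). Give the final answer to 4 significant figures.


1/Tg = w1/Tg1 + w2/Tg2 (in Kelvin)
Tg1 = 328.15 K, Tg2 = 412.15 K
1/Tg = 0.84/328.15 + 0.16/412.15
Tg = 339.2 K


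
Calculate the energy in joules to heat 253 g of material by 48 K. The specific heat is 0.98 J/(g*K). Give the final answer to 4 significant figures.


Q = m * cp * dT
Q = 253 * 0.98 * 48
Q = 11900 J


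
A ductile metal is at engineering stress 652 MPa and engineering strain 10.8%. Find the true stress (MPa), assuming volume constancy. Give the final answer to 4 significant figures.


sigma_true = sigma_eng * (1 + epsilon_eng)
sigma_true = 652 * (1 + 0.108)
sigma_true = 722.4 MPa


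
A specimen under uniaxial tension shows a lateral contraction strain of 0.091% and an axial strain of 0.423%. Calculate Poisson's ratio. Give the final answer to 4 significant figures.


nu = -epsilon_lat / epsilon_axial
Lateral strain is contraction (negative), so using magnitudes:
nu = 0.091 / 0.423
nu = 0.2151


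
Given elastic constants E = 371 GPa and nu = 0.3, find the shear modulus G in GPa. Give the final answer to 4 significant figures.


G = E / (2*(1+nu))
G = 371 / (2*(1+0.3))
G = 142.7 GPa


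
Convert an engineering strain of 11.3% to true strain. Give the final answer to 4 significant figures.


epsilon_true = ln(1 + epsilon_eng)
epsilon_true = ln(1 + 0.113)
epsilon_true = 0.1071


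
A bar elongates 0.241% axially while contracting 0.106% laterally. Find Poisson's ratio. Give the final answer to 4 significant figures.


nu = -epsilon_lat / epsilon_axial
Lateral strain is contraction (negative), so using magnitudes:
nu = 0.106 / 0.241
nu = 0.4398


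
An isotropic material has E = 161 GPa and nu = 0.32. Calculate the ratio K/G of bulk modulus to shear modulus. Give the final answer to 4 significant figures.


G = E / (2*(1+nu))
G = 161 / (2*(1+0.32)) = 60.9848 GPa
K = E / (3*(1-2*nu))
K = 161 / (3*(1-2*0.32)) = 149.074 GPa
K/G = 149.074 / 60.9848 = 2.444


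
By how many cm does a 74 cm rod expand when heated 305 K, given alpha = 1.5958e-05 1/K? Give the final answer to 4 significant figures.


dL = L0 * alpha * dT
dL = 74 * 1.5958e-05 * 305
dL = 0.3602 cm


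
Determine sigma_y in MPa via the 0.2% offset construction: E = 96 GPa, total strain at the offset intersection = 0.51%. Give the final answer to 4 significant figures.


Offset strain = 0.002
Elastic strain at yield = total_strain - offset = 5.1e-03 - 0.002 = 3.1e-03
sigma_y = E * elastic_strain = 96000 * 3.1e-03
sigma_y = 297.6 MPa


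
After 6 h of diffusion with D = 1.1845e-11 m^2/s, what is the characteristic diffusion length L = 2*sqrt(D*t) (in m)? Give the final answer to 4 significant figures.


t = 6 hr = 21600 s
Diffusion length = 2*sqrt(D*t)
= 2*sqrt(1.1845e-11 * 21600)
= 1.012e-03 m


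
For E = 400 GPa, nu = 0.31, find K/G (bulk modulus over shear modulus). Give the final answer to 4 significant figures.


G = E / (2*(1+nu))
G = 400 / (2*(1+0.31)) = 152.672 GPa
K = E / (3*(1-2*nu))
K = 400 / (3*(1-2*0.31)) = 350.877 GPa
K/G = 350.877 / 152.672 = 2.298


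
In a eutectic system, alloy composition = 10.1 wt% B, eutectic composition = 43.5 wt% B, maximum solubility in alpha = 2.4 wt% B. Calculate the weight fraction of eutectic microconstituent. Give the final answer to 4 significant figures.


f_primary = (C_e - C0) / (C_e - C_alpha_max)
f_primary = (43.5 - 10.1) / (43.5 - 2.4)
f_primary = 0.812652
f_eutectic = 1 - 0.812652 = 0.1873


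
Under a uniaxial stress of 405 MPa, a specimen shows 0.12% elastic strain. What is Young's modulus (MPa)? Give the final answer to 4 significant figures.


E = sigma / epsilon
epsilon = 0.12% = 1.2e-03
E = 405 / 1.2e-03
E = 337500 MPa


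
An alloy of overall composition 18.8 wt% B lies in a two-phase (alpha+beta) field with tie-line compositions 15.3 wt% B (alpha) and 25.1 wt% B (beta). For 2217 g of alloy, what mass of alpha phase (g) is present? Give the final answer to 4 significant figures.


f_alpha = (C_beta - C0) / (C_beta - C_alpha)
f_alpha = (25.1 - 18.8) / (25.1 - 15.3) = 0.642857
m_alpha = f_alpha * m_total = 0.642857 * 2217 = 1425 g


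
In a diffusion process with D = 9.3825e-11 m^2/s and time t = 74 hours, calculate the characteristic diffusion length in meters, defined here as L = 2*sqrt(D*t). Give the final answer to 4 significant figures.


t = 74 hr = 266400 s
Diffusion length = 2*sqrt(D*t)
= 2*sqrt(9.3825e-11 * 266400)
= 9.999e-03 m


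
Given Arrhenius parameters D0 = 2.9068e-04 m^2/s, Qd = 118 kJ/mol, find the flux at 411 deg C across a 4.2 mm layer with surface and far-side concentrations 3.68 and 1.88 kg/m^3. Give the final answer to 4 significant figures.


Step 1: D = D0 * exp(-Qd/(R*T))
T = 411 + 273.15 = 684.15 K
D = 2.9068e-04 * exp(-118e3 / (8.314 * 684.15)) = 2.84332e-13 m^2/s
Step 2: J = D * (C1 - C2) / dx
J = 2.84332e-13 * (3.68 - 1.88) / 4.2e-03
J = 1.219e-10 kg/(m^2*s)


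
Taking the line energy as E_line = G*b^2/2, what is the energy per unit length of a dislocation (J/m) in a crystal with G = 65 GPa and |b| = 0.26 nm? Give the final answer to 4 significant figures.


E = G*b^2/2
b = 0.26 nm = 2.6e-10 m
G = 65 GPa = 6.5e+10 Pa
E = 0.5 * 6.5e+10 * (2.6e-10)^2
E = 2.197e-09 J/m


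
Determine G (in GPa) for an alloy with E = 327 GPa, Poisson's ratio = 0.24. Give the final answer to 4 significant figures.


G = E / (2*(1+nu))
G = 327 / (2*(1+0.24))
G = 131.9 GPa


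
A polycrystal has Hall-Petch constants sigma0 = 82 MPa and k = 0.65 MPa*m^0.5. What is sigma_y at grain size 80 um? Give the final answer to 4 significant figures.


sigma_y = sigma0 + k / sqrt(d)
d = 80 um = 8e-05 m
sigma_y = 82 + 0.65 / sqrt(8e-05)
sigma_y = 154.7 MPa
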